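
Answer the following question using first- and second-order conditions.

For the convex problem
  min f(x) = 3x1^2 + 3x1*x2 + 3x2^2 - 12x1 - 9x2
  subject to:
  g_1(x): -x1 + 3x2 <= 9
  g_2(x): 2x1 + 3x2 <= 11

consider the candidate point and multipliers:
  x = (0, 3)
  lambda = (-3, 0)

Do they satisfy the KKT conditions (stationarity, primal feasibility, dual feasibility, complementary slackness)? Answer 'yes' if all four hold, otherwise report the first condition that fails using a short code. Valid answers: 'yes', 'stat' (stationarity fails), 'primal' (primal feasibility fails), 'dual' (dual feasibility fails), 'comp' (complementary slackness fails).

Gradient of f: grad f(x) = Q x + c = (-3, 9)
Constraint values g_i(x) = a_i^T x - b_i:
  g_1((0, 3)) = 0
  g_2((0, 3)) = -2
Stationarity residual: grad f(x) + sum_i lambda_i a_i = (0, 0)
  -> stationarity OK
Primal feasibility (all g_i <= 0): OK
Dual feasibility (all lambda_i >= 0): FAILS
Complementary slackness (lambda_i * g_i(x) = 0 for all i): OK

Verdict: the first failing condition is dual_feasibility -> dual.

dual


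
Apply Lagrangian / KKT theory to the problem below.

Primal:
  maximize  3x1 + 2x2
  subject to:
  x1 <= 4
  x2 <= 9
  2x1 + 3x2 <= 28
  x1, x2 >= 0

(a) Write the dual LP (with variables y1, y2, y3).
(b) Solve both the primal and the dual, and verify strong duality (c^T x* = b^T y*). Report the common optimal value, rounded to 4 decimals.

The standard primal-dual pair for 'max c^T x s.t. A x <= b, x >= 0' is:
  Dual:  min b^T y  s.t.  A^T y >= c,  y >= 0.

So the dual LP is:
  minimize  4y1 + 9y2 + 28y3
  subject to:
    y1 + 2y3 >= 3
    y2 + 3y3 >= 2
    y1, y2, y3 >= 0

Solving the primal: x* = (4, 6.6667).
  primal value c^T x* = 25.3333.
Solving the dual: y* = (1.6667, 0, 0.6667).
  dual value b^T y* = 25.3333.
Strong duality: c^T x* = b^T y*. Confirmed.

25.3333


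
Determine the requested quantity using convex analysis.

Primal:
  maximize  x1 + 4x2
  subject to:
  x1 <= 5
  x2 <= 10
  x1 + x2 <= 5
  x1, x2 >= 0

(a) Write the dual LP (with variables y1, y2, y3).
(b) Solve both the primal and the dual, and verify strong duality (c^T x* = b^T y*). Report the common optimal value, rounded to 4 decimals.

The standard primal-dual pair for 'max c^T x s.t. A x <= b, x >= 0' is:
  Dual:  min b^T y  s.t.  A^T y >= c,  y >= 0.

So the dual LP is:
  minimize  5y1 + 10y2 + 5y3
  subject to:
    y1 + y3 >= 1
    y2 + y3 >= 4
    y1, y2, y3 >= 0

Solving the primal: x* = (0, 5).
  primal value c^T x* = 20.
Solving the dual: y* = (0, 0, 4).
  dual value b^T y* = 20.
Strong duality: c^T x* = b^T y*. Confirmed.

20


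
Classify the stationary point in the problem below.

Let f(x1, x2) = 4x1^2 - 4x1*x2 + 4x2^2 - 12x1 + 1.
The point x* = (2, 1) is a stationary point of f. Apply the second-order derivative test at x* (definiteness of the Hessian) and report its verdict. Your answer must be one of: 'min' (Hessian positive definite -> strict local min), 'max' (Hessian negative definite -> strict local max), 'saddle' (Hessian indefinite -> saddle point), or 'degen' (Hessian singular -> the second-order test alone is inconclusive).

Compute the Hessian H = grad^2 f:
  H = [[8, -4], [-4, 8]]
Verify stationarity: grad f(x*) = H x* + g = (0, 0).
Eigenvalues of H: 4, 12.
Both eigenvalues > 0, so H is positive definite -> x* is a strict local min.

min


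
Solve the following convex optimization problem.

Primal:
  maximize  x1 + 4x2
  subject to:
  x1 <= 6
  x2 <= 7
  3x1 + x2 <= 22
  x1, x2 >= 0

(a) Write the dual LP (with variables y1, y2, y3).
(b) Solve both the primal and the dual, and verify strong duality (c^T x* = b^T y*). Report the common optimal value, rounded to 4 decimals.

The standard primal-dual pair for 'max c^T x s.t. A x <= b, x >= 0' is:
  Dual:  min b^T y  s.t.  A^T y >= c,  y >= 0.

So the dual LP is:
  minimize  6y1 + 7y2 + 22y3
  subject to:
    y1 + 3y3 >= 1
    y2 + y3 >= 4
    y1, y2, y3 >= 0

Solving the primal: x* = (5, 7).
  primal value c^T x* = 33.
Solving the dual: y* = (0, 3.6667, 0.3333).
  dual value b^T y* = 33.
Strong duality: c^T x* = b^T y*. Confirmed.

33


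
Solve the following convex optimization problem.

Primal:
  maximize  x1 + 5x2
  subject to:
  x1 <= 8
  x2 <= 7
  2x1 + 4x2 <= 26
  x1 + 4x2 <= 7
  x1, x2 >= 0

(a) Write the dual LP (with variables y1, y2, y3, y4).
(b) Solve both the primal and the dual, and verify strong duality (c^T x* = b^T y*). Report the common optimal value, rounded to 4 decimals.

The standard primal-dual pair for 'max c^T x s.t. A x <= b, x >= 0' is:
  Dual:  min b^T y  s.t.  A^T y >= c,  y >= 0.

So the dual LP is:
  minimize  8y1 + 7y2 + 26y3 + 7y4
  subject to:
    y1 + 2y3 + y4 >= 1
    y2 + 4y3 + 4y4 >= 5
    y1, y2, y3, y4 >= 0

Solving the primal: x* = (0, 1.75).
  primal value c^T x* = 8.75.
Solving the dual: y* = (0, 0, 0, 1.25).
  dual value b^T y* = 8.75.
Strong duality: c^T x* = b^T y*. Confirmed.

8.75


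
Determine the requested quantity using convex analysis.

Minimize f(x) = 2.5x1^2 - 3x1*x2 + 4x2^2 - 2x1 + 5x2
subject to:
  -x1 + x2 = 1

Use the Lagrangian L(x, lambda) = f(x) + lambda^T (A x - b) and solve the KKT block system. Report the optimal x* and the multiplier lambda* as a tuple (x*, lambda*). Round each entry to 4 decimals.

Form the Lagrangian:
  L(x, lambda) = (1/2) x^T Q x + c^T x + lambda^T (A x - b)
Stationarity (grad_x L = 0): Q x + c + A^T lambda = 0.
Primal feasibility: A x = b.

This gives the KKT block system:
  [ Q   A^T ] [ x     ]   [-c ]
  [ A    0  ] [ lambda ] = [ b ]

Solving the linear system:
  x*      = (-1.1429, -0.1429)
  lambda* = (-7.2857)
  f(x*)   = 4.4286

x* = (-1.1429, -0.1429), lambda* = (-7.2857)


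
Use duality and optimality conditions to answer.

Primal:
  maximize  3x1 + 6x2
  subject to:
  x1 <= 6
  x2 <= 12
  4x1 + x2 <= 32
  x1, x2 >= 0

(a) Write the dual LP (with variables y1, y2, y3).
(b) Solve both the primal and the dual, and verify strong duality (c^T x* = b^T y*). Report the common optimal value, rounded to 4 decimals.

The standard primal-dual pair for 'max c^T x s.t. A x <= b, x >= 0' is:
  Dual:  min b^T y  s.t.  A^T y >= c,  y >= 0.

So the dual LP is:
  minimize  6y1 + 12y2 + 32y3
  subject to:
    y1 + 4y3 >= 3
    y2 + y3 >= 6
    y1, y2, y3 >= 0

Solving the primal: x* = (5, 12).
  primal value c^T x* = 87.
Solving the dual: y* = (0, 5.25, 0.75).
  dual value b^T y* = 87.
Strong duality: c^T x* = b^T y*. Confirmed.

87


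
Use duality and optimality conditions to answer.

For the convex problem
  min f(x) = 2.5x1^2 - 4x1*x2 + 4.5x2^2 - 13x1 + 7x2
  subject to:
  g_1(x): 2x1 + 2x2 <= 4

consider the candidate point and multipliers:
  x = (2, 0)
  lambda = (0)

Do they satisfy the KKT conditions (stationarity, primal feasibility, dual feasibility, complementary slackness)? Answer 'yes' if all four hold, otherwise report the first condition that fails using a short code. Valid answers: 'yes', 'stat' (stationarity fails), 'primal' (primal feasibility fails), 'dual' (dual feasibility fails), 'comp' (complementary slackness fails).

Gradient of f: grad f(x) = Q x + c = (-3, -1)
Constraint values g_i(x) = a_i^T x - b_i:
  g_1((2, 0)) = 0
Stationarity residual: grad f(x) + sum_i lambda_i a_i = (-3, -1)
  -> stationarity FAILS
Primal feasibility (all g_i <= 0): OK
Dual feasibility (all lambda_i >= 0): OK
Complementary slackness (lambda_i * g_i(x) = 0 for all i): OK

Verdict: the first failing condition is stationarity -> stat.

stat


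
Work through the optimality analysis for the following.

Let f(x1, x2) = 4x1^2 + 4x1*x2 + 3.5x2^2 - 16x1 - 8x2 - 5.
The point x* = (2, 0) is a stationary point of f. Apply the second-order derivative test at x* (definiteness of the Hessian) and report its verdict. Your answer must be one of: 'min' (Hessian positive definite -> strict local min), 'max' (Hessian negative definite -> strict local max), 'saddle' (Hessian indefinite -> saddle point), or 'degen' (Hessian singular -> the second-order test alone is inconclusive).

Compute the Hessian H = grad^2 f:
  H = [[8, 4], [4, 7]]
Verify stationarity: grad f(x*) = H x* + g = (0, 0).
Eigenvalues of H: 3.4689, 11.5311.
Both eigenvalues > 0, so H is positive definite -> x* is a strict local min.

min


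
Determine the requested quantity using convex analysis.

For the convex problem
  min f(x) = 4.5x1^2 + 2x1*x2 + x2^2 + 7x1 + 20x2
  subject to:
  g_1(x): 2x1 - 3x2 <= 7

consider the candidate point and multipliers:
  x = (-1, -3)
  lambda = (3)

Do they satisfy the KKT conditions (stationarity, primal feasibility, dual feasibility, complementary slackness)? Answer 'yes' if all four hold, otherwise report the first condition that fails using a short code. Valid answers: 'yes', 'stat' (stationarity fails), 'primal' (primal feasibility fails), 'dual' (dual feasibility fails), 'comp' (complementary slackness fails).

Gradient of f: grad f(x) = Q x + c = (-8, 12)
Constraint values g_i(x) = a_i^T x - b_i:
  g_1((-1, -3)) = 0
Stationarity residual: grad f(x) + sum_i lambda_i a_i = (-2, 3)
  -> stationarity FAILS
Primal feasibility (all g_i <= 0): OK
Dual feasibility (all lambda_i >= 0): OK
Complementary slackness (lambda_i * g_i(x) = 0 for all i): OK

Verdict: the first failing condition is stationarity -> stat.

stat


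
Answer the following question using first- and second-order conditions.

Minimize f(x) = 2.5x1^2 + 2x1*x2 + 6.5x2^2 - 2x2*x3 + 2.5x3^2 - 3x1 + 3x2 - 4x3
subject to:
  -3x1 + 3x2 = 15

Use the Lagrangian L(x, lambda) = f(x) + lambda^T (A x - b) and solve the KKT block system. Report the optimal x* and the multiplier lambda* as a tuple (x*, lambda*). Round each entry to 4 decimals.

Form the Lagrangian:
  L(x, lambda) = (1/2) x^T Q x + c^T x + lambda^T (A x - b)
Stationarity (grad_x L = 0): Q x + c + A^T lambda = 0.
Primal feasibility: A x = b.

This gives the KKT block system:
  [ Q   A^T ] [ x     ]   [-c ]
  [ A    0  ] [ lambda ] = [ b ]

Solving the linear system:
  x*      = (-3.2736, 1.7264, 1.4906)
  lambda* = (-5.305)
  f(x*)   = 44.3066

x* = (-3.2736, 1.7264, 1.4906), lambda* = (-5.305)


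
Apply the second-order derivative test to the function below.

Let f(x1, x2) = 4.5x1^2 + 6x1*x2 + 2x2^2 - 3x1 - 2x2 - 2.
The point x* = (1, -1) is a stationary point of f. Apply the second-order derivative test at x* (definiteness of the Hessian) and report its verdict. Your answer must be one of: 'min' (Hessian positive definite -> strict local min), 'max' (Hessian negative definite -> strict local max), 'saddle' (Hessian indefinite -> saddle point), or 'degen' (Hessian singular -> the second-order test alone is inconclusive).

Compute the Hessian H = grad^2 f:
  H = [[9, 6], [6, 4]]
Verify stationarity: grad f(x*) = H x* + g = (0, 0).
Eigenvalues of H: 0, 13.
H has a zero eigenvalue (singular; positive semidefinite but not definite), so H is neither positive definite, negative definite, nor indefinite. The second-order test alone is inconclusive -> degen.
(Indeed, f is constant along the null direction of H through x*, so x* is not a strict local extremum.)

degen


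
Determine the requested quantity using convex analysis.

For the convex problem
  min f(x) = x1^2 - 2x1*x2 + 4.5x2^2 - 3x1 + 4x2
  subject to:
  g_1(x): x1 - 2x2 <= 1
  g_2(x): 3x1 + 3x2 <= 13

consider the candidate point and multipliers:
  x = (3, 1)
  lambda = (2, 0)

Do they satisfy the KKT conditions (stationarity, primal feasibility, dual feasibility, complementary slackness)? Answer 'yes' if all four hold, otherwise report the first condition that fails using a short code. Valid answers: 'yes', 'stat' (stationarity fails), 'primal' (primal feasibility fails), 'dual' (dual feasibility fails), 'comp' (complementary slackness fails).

Gradient of f: grad f(x) = Q x + c = (1, 7)
Constraint values g_i(x) = a_i^T x - b_i:
  g_1((3, 1)) = 0
  g_2((3, 1)) = -1
Stationarity residual: grad f(x) + sum_i lambda_i a_i = (3, 3)
  -> stationarity FAILS
Primal feasibility (all g_i <= 0): OK
Dual feasibility (all lambda_i >= 0): OK
Complementary slackness (lambda_i * g_i(x) = 0 for all i): OK

Verdict: the first failing condition is stationarity -> stat.

stat


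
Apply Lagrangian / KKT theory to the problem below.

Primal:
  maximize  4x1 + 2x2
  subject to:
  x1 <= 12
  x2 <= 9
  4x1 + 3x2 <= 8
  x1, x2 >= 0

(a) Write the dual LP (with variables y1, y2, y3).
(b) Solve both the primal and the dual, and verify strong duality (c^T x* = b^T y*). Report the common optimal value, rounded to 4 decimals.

The standard primal-dual pair for 'max c^T x s.t. A x <= b, x >= 0' is:
  Dual:  min b^T y  s.t.  A^T y >= c,  y >= 0.

So the dual LP is:
  minimize  12y1 + 9y2 + 8y3
  subject to:
    y1 + 4y3 >= 4
    y2 + 3y3 >= 2
    y1, y2, y3 >= 0

Solving the primal: x* = (2, 0).
  primal value c^T x* = 8.
Solving the dual: y* = (0, 0, 1).
  dual value b^T y* = 8.
Strong duality: c^T x* = b^T y*. Confirmed.

8


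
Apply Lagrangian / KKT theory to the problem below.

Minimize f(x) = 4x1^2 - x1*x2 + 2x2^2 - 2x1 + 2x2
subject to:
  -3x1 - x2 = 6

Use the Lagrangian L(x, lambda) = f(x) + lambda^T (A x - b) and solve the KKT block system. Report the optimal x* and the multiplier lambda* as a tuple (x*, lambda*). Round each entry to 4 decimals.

Form the Lagrangian:
  L(x, lambda) = (1/2) x^T Q x + c^T x + lambda^T (A x - b)
Stationarity (grad_x L = 0): Q x + c + A^T lambda = 0.
Primal feasibility: A x = b.

This gives the KKT block system:
  [ Q   A^T ] [ x     ]   [-c ]
  [ A    0  ] [ lambda ] = [ b ]

Solving the linear system:
  x*      = (-1.4, -1.8)
  lambda* = (-3.8)
  f(x*)   = 11

x* = (-1.4, -1.8), lambda* = (-3.8)


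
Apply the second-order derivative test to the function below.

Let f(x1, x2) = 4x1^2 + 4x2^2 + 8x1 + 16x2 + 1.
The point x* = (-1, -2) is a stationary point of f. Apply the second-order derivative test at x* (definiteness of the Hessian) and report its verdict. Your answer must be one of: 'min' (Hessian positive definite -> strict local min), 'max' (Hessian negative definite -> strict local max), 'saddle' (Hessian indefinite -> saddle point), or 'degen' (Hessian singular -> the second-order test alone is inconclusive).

Compute the Hessian H = grad^2 f:
  H = [[8, 0], [0, 8]]
Verify stationarity: grad f(x*) = H x* + g = (0, 0).
Eigenvalues of H: 8, 8.
Both eigenvalues > 0, so H is positive definite -> x* is a strict local min.

min


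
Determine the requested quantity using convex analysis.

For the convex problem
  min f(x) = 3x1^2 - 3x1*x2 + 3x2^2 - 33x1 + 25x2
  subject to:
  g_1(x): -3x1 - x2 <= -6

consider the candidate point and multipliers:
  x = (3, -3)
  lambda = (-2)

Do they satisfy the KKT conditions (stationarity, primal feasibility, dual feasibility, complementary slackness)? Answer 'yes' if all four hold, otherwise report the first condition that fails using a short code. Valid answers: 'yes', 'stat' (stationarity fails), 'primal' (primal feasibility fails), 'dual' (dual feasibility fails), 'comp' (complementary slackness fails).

Gradient of f: grad f(x) = Q x + c = (-6, -2)
Constraint values g_i(x) = a_i^T x - b_i:
  g_1((3, -3)) = 0
Stationarity residual: grad f(x) + sum_i lambda_i a_i = (0, 0)
  -> stationarity OK
Primal feasibility (all g_i <= 0): OK
Dual feasibility (all lambda_i >= 0): FAILS
Complementary slackness (lambda_i * g_i(x) = 0 for all i): OK

Verdict: the first failing condition is dual_feasibility -> dual.

dual


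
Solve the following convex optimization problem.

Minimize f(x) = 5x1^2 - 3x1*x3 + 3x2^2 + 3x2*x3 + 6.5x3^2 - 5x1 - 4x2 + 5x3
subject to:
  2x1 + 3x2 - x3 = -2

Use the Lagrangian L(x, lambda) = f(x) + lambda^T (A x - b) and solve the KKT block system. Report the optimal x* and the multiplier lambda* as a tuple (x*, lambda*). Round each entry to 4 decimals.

Form the Lagrangian:
  L(x, lambda) = (1/2) x^T Q x + c^T x + lambda^T (A x - b)
Stationarity (grad_x L = 0): Q x + c + A^T lambda = 0.
Primal feasibility: A x = b.

This gives the KKT block system:
  [ Q   A^T ] [ x     ]   [-c ]
  [ A    0  ] [ lambda ] = [ b ]

Solving the linear system:
  x*      = (-0.0463, -0.6491, -0.04)
  lambda* = (2.6716)
  f(x*)   = 3.9856

x* = (-0.0463, -0.6491, -0.04), lambda* = (2.6716)


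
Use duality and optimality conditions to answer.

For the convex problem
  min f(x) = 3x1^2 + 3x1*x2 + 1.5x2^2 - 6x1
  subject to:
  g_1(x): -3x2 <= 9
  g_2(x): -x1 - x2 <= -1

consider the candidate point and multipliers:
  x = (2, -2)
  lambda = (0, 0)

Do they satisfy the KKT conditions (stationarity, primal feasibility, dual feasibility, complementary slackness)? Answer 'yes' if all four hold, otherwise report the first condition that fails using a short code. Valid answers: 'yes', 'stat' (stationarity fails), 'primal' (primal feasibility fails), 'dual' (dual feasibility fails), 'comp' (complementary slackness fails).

Gradient of f: grad f(x) = Q x + c = (0, 0)
Constraint values g_i(x) = a_i^T x - b_i:
  g_1((2, -2)) = -3
  g_2((2, -2)) = 1
Stationarity residual: grad f(x) + sum_i lambda_i a_i = (0, 0)
  -> stationarity OK
Primal feasibility (all g_i <= 0): FAILS
Dual feasibility (all lambda_i >= 0): OK
Complementary slackness (lambda_i * g_i(x) = 0 for all i): OK

Verdict: the first failing condition is primal_feasibility -> primal.

primal


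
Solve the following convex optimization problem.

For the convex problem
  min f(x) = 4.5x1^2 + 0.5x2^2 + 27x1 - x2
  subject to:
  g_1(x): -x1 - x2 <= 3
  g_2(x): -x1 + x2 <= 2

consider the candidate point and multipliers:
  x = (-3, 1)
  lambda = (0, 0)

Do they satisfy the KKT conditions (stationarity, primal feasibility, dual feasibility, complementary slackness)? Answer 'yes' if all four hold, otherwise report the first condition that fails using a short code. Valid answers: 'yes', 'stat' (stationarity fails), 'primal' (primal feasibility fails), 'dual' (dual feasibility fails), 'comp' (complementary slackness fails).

Gradient of f: grad f(x) = Q x + c = (0, 0)
Constraint values g_i(x) = a_i^T x - b_i:
  g_1((-3, 1)) = -1
  g_2((-3, 1)) = 2
Stationarity residual: grad f(x) + sum_i lambda_i a_i = (0, 0)
  -> stationarity OK
Primal feasibility (all g_i <= 0): FAILS
Dual feasibility (all lambda_i >= 0): OK
Complementary slackness (lambda_i * g_i(x) = 0 for all i): OK

Verdict: the first failing condition is primal_feasibility -> primal.

primal


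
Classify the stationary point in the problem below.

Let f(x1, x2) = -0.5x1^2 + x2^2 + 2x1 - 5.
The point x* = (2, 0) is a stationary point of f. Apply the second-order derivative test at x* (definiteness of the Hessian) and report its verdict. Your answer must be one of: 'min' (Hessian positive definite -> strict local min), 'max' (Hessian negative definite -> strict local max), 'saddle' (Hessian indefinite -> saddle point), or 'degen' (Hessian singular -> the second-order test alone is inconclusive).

Compute the Hessian H = grad^2 f:
  H = [[-1, 0], [0, 2]]
Verify stationarity: grad f(x*) = H x* + g = (0, 0).
Eigenvalues of H: -1, 2.
Eigenvalues have mixed signs, so H is indefinite -> x* is a saddle point.

saddle


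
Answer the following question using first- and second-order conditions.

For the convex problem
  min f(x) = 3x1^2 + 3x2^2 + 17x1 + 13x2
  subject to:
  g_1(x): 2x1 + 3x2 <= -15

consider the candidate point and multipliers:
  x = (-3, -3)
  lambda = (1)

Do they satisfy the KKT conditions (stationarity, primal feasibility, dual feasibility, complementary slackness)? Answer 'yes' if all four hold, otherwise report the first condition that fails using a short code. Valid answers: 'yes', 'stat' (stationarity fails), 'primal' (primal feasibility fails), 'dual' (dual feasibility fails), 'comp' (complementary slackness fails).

Gradient of f: grad f(x) = Q x + c = (-1, -5)
Constraint values g_i(x) = a_i^T x - b_i:
  g_1((-3, -3)) = 0
Stationarity residual: grad f(x) + sum_i lambda_i a_i = (1, -2)
  -> stationarity FAILS
Primal feasibility (all g_i <= 0): OK
Dual feasibility (all lambda_i >= 0): OK
Complementary slackness (lambda_i * g_i(x) = 0 for all i): OK

Verdict: the first failing condition is stationarity -> stat.

stat


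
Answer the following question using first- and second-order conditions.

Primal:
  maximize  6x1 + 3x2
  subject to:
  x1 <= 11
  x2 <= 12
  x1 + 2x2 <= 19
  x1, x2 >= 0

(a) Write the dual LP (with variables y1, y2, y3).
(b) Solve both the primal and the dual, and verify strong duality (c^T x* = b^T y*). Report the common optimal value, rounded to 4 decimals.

The standard primal-dual pair for 'max c^T x s.t. A x <= b, x >= 0' is:
  Dual:  min b^T y  s.t.  A^T y >= c,  y >= 0.

So the dual LP is:
  minimize  11y1 + 12y2 + 19y3
  subject to:
    y1 + y3 >= 6
    y2 + 2y3 >= 3
    y1, y2, y3 >= 0

Solving the primal: x* = (11, 4).
  primal value c^T x* = 78.
Solving the dual: y* = (4.5, 0, 1.5).
  dual value b^T y* = 78.
Strong duality: c^T x* = b^T y*. Confirmed.

78


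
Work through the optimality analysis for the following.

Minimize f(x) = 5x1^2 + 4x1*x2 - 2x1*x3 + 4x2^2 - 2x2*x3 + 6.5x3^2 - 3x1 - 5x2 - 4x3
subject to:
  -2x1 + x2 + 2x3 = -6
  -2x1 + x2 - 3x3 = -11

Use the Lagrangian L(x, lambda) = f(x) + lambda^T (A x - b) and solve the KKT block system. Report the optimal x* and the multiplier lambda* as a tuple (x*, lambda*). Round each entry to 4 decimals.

Form the Lagrangian:
  L(x, lambda) = (1/2) x^T Q x + c^T x + lambda^T (A x - b)
Stationarity (grad_x L = 0): Q x + c + A^T lambda = 0.
Primal feasibility: A x = b.

This gives the KKT block system:
  [ Q   A^T ] [ x     ]   [-c ]
  [ A    0  ] [ lambda ] = [ b ]

Solving the linear system:
  x*      = (3.0862, -1.8276, 1)
  lambda* = (4.269, 5.0069)
  f(x*)   = 38.2845

x* = (3.0862, -1.8276, 1), lambda* = (4.269, 5.0069)


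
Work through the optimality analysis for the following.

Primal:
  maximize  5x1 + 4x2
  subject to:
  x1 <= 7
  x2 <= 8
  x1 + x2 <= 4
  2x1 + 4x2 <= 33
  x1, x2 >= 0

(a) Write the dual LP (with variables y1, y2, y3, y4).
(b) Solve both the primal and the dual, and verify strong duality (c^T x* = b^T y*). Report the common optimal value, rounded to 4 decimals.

The standard primal-dual pair for 'max c^T x s.t. A x <= b, x >= 0' is:
  Dual:  min b^T y  s.t.  A^T y >= c,  y >= 0.

So the dual LP is:
  minimize  7y1 + 8y2 + 4y3 + 33y4
  subject to:
    y1 + y3 + 2y4 >= 5
    y2 + y3 + 4y4 >= 4
    y1, y2, y3, y4 >= 0

Solving the primal: x* = (4, 0).
  primal value c^T x* = 20.
Solving the dual: y* = (0, 0, 5, 0).
  dual value b^T y* = 20.
Strong duality: c^T x* = b^T y*. Confirmed.

20


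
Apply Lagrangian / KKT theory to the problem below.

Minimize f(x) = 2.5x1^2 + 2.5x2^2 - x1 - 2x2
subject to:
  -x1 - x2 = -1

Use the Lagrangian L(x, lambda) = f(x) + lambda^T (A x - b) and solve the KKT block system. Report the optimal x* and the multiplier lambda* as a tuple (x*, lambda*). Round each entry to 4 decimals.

Form the Lagrangian:
  L(x, lambda) = (1/2) x^T Q x + c^T x + lambda^T (A x - b)
Stationarity (grad_x L = 0): Q x + c + A^T lambda = 0.
Primal feasibility: A x = b.

This gives the KKT block system:
  [ Q   A^T ] [ x     ]   [-c ]
  [ A    0  ] [ lambda ] = [ b ]

Solving the linear system:
  x*      = (0.4, 0.6)
  lambda* = (1)
  f(x*)   = -0.3

x* = (0.4, 0.6), lambda* = (1)


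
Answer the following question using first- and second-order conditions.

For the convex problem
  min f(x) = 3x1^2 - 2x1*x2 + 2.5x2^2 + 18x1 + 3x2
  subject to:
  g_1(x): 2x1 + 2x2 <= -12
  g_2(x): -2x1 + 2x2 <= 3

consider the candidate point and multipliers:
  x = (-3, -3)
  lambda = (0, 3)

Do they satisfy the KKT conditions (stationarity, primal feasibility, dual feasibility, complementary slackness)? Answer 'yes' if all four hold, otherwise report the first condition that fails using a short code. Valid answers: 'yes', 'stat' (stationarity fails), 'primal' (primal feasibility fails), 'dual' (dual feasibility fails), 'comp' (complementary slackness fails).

Gradient of f: grad f(x) = Q x + c = (6, -6)
Constraint values g_i(x) = a_i^T x - b_i:
  g_1((-3, -3)) = 0
  g_2((-3, -3)) = -3
Stationarity residual: grad f(x) + sum_i lambda_i a_i = (0, 0)
  -> stationarity OK
Primal feasibility (all g_i <= 0): OK
Dual feasibility (all lambda_i >= 0): OK
Complementary slackness (lambda_i * g_i(x) = 0 for all i): FAILS

Verdict: the first failing condition is complementary_slackness -> comp.

comp


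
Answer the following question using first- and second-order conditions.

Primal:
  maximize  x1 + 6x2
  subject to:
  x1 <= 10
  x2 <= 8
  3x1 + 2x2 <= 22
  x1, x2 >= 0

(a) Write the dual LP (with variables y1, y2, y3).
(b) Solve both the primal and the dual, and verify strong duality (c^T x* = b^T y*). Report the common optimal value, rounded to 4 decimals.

The standard primal-dual pair for 'max c^T x s.t. A x <= b, x >= 0' is:
  Dual:  min b^T y  s.t.  A^T y >= c,  y >= 0.

So the dual LP is:
  minimize  10y1 + 8y2 + 22y3
  subject to:
    y1 + 3y3 >= 1
    y2 + 2y3 >= 6
    y1, y2, y3 >= 0

Solving the primal: x* = (2, 8).
  primal value c^T x* = 50.
Solving the dual: y* = (0, 5.3333, 0.3333).
  dual value b^T y* = 50.
Strong duality: c^T x* = b^T y*. Confirmed.

50


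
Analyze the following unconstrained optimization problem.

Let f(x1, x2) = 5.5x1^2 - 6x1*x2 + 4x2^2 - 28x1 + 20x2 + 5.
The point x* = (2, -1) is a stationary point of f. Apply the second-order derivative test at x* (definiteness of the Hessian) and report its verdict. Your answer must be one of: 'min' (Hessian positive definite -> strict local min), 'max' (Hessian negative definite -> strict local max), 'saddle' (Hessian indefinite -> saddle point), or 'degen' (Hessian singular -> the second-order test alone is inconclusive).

Compute the Hessian H = grad^2 f:
  H = [[11, -6], [-6, 8]]
Verify stationarity: grad f(x*) = H x* + g = (0, 0).
Eigenvalues of H: 3.3153, 15.6847.
Both eigenvalues > 0, so H is positive definite -> x* is a strict local min.

min


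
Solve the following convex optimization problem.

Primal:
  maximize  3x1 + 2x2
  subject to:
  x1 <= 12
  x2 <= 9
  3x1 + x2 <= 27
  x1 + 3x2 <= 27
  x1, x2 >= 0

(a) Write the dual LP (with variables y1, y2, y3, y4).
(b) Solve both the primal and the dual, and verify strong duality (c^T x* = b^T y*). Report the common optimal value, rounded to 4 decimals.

The standard primal-dual pair for 'max c^T x s.t. A x <= b, x >= 0' is:
  Dual:  min b^T y  s.t.  A^T y >= c,  y >= 0.

So the dual LP is:
  minimize  12y1 + 9y2 + 27y3 + 27y4
  subject to:
    y1 + 3y3 + y4 >= 3
    y2 + y3 + 3y4 >= 2
    y1, y2, y3, y4 >= 0

Solving the primal: x* = (6.75, 6.75).
  primal value c^T x* = 33.75.
Solving the dual: y* = (0, 0, 0.875, 0.375).
  dual value b^T y* = 33.75.
Strong duality: c^T x* = b^T y*. Confirmed.

33.75


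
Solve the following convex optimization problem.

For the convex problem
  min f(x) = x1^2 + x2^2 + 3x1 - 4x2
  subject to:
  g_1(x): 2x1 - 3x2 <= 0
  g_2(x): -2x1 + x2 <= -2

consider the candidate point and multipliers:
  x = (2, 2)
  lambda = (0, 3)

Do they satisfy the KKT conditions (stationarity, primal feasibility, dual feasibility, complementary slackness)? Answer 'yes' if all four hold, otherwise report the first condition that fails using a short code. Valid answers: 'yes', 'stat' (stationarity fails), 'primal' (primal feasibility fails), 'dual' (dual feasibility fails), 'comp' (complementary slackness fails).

Gradient of f: grad f(x) = Q x + c = (7, 0)
Constraint values g_i(x) = a_i^T x - b_i:
  g_1((2, 2)) = -2
  g_2((2, 2)) = 0
Stationarity residual: grad f(x) + sum_i lambda_i a_i = (1, 3)
  -> stationarity FAILS
Primal feasibility (all g_i <= 0): OK
Dual feasibility (all lambda_i >= 0): OK
Complementary slackness (lambda_i * g_i(x) = 0 for all i): OK

Verdict: the first failing condition is stationarity -> stat.

stat


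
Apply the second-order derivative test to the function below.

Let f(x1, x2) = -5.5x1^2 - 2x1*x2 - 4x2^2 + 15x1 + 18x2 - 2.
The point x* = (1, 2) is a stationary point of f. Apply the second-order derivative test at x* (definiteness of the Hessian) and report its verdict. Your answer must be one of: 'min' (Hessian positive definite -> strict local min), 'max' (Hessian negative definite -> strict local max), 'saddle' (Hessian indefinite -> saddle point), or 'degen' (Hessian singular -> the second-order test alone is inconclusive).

Compute the Hessian H = grad^2 f:
  H = [[-11, -2], [-2, -8]]
Verify stationarity: grad f(x*) = H x* + g = (0, 0).
Eigenvalues of H: -12, -7.
Both eigenvalues < 0, so H is negative definite -> x* is a strict local max.

max


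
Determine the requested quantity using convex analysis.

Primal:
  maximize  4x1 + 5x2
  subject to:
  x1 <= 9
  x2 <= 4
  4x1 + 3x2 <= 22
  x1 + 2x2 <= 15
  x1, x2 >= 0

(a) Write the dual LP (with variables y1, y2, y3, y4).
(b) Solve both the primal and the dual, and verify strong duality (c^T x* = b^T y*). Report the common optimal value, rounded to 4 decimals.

The standard primal-dual pair for 'max c^T x s.t. A x <= b, x >= 0' is:
  Dual:  min b^T y  s.t.  A^T y >= c,  y >= 0.

So the dual LP is:
  minimize  9y1 + 4y2 + 22y3 + 15y4
  subject to:
    y1 + 4y3 + y4 >= 4
    y2 + 3y3 + 2y4 >= 5
    y1, y2, y3, y4 >= 0

Solving the primal: x* = (2.5, 4).
  primal value c^T x* = 30.
Solving the dual: y* = (0, 2, 1, 0).
  dual value b^T y* = 30.
Strong duality: c^T x* = b^T y*. Confirmed.

30


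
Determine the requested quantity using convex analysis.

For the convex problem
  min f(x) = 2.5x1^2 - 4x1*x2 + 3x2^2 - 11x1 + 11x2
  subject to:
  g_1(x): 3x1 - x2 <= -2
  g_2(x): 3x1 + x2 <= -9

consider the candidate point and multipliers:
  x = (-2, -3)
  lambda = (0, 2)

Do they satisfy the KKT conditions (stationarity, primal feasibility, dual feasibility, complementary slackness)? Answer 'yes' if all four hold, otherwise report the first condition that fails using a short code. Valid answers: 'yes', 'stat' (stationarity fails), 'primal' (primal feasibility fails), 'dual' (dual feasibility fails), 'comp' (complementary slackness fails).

Gradient of f: grad f(x) = Q x + c = (-9, 1)
Constraint values g_i(x) = a_i^T x - b_i:
  g_1((-2, -3)) = -1
  g_2((-2, -3)) = 0
Stationarity residual: grad f(x) + sum_i lambda_i a_i = (-3, 3)
  -> stationarity FAILS
Primal feasibility (all g_i <= 0): OK
Dual feasibility (all lambda_i >= 0): OK
Complementary slackness (lambda_i * g_i(x) = 0 for all i): OK

Verdict: the first failing condition is stationarity -> stat.

stat


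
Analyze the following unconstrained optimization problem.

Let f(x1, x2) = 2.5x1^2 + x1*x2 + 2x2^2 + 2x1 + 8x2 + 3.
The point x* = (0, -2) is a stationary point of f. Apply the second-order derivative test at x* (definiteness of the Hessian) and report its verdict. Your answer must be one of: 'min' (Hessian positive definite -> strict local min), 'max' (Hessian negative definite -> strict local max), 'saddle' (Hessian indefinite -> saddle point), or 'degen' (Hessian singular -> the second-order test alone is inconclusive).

Compute the Hessian H = grad^2 f:
  H = [[5, 1], [1, 4]]
Verify stationarity: grad f(x*) = H x* + g = (0, 0).
Eigenvalues of H: 3.382, 5.618.
Both eigenvalues > 0, so H is positive definite -> x* is a strict local min.

min


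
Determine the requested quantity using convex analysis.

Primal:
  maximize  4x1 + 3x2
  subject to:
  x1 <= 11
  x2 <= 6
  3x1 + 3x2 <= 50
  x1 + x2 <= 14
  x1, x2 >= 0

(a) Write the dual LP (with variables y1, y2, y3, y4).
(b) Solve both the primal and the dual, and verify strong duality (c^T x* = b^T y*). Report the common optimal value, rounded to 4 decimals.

The standard primal-dual pair for 'max c^T x s.t. A x <= b, x >= 0' is:
  Dual:  min b^T y  s.t.  A^T y >= c,  y >= 0.

So the dual LP is:
  minimize  11y1 + 6y2 + 50y3 + 14y4
  subject to:
    y1 + 3y3 + y4 >= 4
    y2 + 3y3 + y4 >= 3
    y1, y2, y3, y4 >= 0

Solving the primal: x* = (11, 3).
  primal value c^T x* = 53.
Solving the dual: y* = (1, 0, 0, 3).
  dual value b^T y* = 53.
Strong duality: c^T x* = b^T y*. Confirmed.

53


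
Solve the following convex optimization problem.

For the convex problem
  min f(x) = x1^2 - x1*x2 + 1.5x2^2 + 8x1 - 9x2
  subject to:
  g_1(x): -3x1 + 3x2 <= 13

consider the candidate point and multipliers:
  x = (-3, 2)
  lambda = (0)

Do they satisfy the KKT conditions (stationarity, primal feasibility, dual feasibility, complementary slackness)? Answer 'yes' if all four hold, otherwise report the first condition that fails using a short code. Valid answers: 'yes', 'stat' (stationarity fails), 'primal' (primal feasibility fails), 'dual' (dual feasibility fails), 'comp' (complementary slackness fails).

Gradient of f: grad f(x) = Q x + c = (0, 0)
Constraint values g_i(x) = a_i^T x - b_i:
  g_1((-3, 2)) = 2
Stationarity residual: grad f(x) + sum_i lambda_i a_i = (0, 0)
  -> stationarity OK
Primal feasibility (all g_i <= 0): FAILS
Dual feasibility (all lambda_i >= 0): OK
Complementary slackness (lambda_i * g_i(x) = 0 for all i): OK

Verdict: the first failing condition is primal_feasibility -> primal.

primal


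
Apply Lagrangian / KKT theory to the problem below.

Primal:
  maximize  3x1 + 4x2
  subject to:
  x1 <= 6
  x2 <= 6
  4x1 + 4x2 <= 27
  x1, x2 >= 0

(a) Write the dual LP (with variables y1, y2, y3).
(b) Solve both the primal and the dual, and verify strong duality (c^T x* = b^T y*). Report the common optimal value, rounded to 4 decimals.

The standard primal-dual pair for 'max c^T x s.t. A x <= b, x >= 0' is:
  Dual:  min b^T y  s.t.  A^T y >= c,  y >= 0.

So the dual LP is:
  minimize  6y1 + 6y2 + 27y3
  subject to:
    y1 + 4y3 >= 3
    y2 + 4y3 >= 4
    y1, y2, y3 >= 0

Solving the primal: x* = (0.75, 6).
  primal value c^T x* = 26.25.
Solving the dual: y* = (0, 1, 0.75).
  dual value b^T y* = 26.25.
Strong duality: c^T x* = b^T y*. Confirmed.

26.25


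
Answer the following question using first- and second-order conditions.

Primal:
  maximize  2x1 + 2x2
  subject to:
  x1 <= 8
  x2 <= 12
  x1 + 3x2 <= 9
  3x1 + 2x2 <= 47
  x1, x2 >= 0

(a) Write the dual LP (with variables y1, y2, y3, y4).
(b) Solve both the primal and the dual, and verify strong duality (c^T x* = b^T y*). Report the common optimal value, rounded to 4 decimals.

The standard primal-dual pair for 'max c^T x s.t. A x <= b, x >= 0' is:
  Dual:  min b^T y  s.t.  A^T y >= c,  y >= 0.

So the dual LP is:
  minimize  8y1 + 12y2 + 9y3 + 47y4
  subject to:
    y1 + y3 + 3y4 >= 2
    y2 + 3y3 + 2y4 >= 2
    y1, y2, y3, y4 >= 0

Solving the primal: x* = (8, 0.3333).
  primal value c^T x* = 16.6667.
Solving the dual: y* = (1.3333, 0, 0.6667, 0).
  dual value b^T y* = 16.6667.
Strong duality: c^T x* = b^T y*. Confirmed.

16.6667


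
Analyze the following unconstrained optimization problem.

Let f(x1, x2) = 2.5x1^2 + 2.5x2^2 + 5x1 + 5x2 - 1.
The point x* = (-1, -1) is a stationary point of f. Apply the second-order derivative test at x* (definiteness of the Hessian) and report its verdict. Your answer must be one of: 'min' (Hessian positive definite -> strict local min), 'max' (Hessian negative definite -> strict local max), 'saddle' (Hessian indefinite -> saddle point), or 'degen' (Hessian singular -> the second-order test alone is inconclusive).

Compute the Hessian H = grad^2 f:
  H = [[5, 0], [0, 5]]
Verify stationarity: grad f(x*) = H x* + g = (0, 0).
Eigenvalues of H: 5, 5.
Both eigenvalues > 0, so H is positive definite -> x* is a strict local min.

min


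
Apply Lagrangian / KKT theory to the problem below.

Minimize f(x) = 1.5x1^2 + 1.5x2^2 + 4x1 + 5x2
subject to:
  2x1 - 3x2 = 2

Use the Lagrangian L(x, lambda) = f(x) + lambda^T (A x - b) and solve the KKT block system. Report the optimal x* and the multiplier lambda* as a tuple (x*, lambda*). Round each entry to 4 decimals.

Form the Lagrangian:
  L(x, lambda) = (1/2) x^T Q x + c^T x + lambda^T (A x - b)
Stationarity (grad_x L = 0): Q x + c + A^T lambda = 0.
Primal feasibility: A x = b.

This gives the KKT block system:
  [ Q   A^T ] [ x     ]   [-c ]
  [ A    0  ] [ lambda ] = [ b ]

Solving the linear system:
  x*      = (-1.3846, -1.5897)
  lambda* = (0.0769)
  f(x*)   = -6.8205

x* = (-1.3846, -1.5897), lambda* = (0.0769)


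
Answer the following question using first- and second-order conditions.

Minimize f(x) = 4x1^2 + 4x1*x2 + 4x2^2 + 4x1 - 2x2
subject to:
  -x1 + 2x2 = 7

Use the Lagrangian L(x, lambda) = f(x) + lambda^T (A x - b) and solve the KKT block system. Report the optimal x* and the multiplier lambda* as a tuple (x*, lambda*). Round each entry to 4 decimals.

Form the Lagrangian:
  L(x, lambda) = (1/2) x^T Q x + c^T x + lambda^T (A x - b)
Stationarity (grad_x L = 0): Q x + c + A^T lambda = 0.
Primal feasibility: A x = b.

This gives the KKT block system:
  [ Q   A^T ] [ x     ]   [-c ]
  [ A    0  ] [ lambda ] = [ b ]

Solving the linear system:
  x*      = (-2.2143, 2.3929)
  lambda* = (-4.1429)
  f(x*)   = 7.6786

x* = (-2.2143, 2.3929), lambda* = (-4.1429)


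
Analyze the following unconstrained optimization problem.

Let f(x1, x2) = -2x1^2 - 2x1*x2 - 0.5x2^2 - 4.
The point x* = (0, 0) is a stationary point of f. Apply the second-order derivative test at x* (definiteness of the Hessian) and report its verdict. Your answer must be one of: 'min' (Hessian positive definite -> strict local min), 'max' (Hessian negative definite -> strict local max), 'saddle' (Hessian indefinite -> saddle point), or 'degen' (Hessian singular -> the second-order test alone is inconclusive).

Compute the Hessian H = grad^2 f:
  H = [[-4, -2], [-2, -1]]
Verify stationarity: grad f(x*) = H x* + g = (0, 0).
Eigenvalues of H: -5, 0.
H has a zero eigenvalue (singular; negative semidefinite but not definite), so H is neither positive definite, negative definite, nor indefinite. The second-order test alone is inconclusive -> degen.
(Indeed, f is constant along the null direction of H through x*, so x* is not a strict local extremum.)

degen


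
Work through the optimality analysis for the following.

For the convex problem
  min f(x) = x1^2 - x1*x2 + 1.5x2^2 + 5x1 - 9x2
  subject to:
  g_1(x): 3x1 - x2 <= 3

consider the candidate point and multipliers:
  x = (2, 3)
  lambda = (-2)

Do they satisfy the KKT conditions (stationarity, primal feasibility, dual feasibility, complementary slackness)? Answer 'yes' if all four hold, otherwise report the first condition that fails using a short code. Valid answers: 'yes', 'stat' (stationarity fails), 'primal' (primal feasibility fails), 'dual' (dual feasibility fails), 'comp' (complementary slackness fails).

Gradient of f: grad f(x) = Q x + c = (6, -2)
Constraint values g_i(x) = a_i^T x - b_i:
  g_1((2, 3)) = 0
Stationarity residual: grad f(x) + sum_i lambda_i a_i = (0, 0)
  -> stationarity OK
Primal feasibility (all g_i <= 0): OK
Dual feasibility (all lambda_i >= 0): FAILS
Complementary slackness (lambda_i * g_i(x) = 0 for all i): OK

Verdict: the first failing condition is dual_feasibility -> dual.

dual


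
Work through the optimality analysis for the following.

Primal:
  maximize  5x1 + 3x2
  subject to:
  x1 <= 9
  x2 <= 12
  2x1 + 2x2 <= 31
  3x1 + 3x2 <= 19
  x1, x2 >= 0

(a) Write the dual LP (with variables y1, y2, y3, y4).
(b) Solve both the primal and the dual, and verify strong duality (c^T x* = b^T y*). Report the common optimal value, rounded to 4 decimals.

The standard primal-dual pair for 'max c^T x s.t. A x <= b, x >= 0' is:
  Dual:  min b^T y  s.t.  A^T y >= c,  y >= 0.

So the dual LP is:
  minimize  9y1 + 12y2 + 31y3 + 19y4
  subject to:
    y1 + 2y3 + 3y4 >= 5
    y2 + 2y3 + 3y4 >= 3
    y1, y2, y3, y4 >= 0

Solving the primal: x* = (6.3333, 0).
  primal value c^T x* = 31.6667.
Solving the dual: y* = (0, 0, 0, 1.6667).
  dual value b^T y* = 31.6667.
Strong duality: c^T x* = b^T y*. Confirmed.

31.6667


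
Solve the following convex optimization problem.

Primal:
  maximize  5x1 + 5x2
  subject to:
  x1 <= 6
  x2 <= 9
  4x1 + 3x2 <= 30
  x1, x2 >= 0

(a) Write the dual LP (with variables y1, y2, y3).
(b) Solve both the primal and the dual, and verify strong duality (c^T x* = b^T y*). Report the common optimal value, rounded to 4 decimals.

The standard primal-dual pair for 'max c^T x s.t. A x <= b, x >= 0' is:
  Dual:  min b^T y  s.t.  A^T y >= c,  y >= 0.

So the dual LP is:
  minimize  6y1 + 9y2 + 30y3
  subject to:
    y1 + 4y3 >= 5
    y2 + 3y3 >= 5
    y1, y2, y3 >= 0

Solving the primal: x* = (0.75, 9).
  primal value c^T x* = 48.75.
Solving the dual: y* = (0, 1.25, 1.25).
  dual value b^T y* = 48.75.
Strong duality: c^T x* = b^T y*. Confirmed.

48.75
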